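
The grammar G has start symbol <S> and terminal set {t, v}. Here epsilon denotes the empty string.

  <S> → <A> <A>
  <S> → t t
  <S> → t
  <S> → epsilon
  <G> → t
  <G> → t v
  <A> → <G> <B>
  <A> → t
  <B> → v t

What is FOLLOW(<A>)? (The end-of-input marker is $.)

FIRST(<G>) = {t}
FIRST(<B>) = {v}
FIRST(<A>) = {t}  (via <G> <B>)
FIRST(<S>) = {epsilon, t}  (via <A> <A>)
FOLLOW(<S>) includes $ since <S> is the start symbol.
FOLLOW(<S>): <S> appears on no right-hand side. Thus FOLLOW(<S>) = {$}.
FOLLOW(<G>): in <A>→<G> <B>, <G> is followed by <B> with FIRST {v}. Thus FOLLOW(<G>) = {v}.
FOLLOW(<A>): in <S>→<A> <A> (occurrence 1), <A> is followed by <A> with FIRST {t}; in <S>→<A> <A> (occurrence 2), the suffix after <A> is empty, so FOLLOW(<A>) ⊇ FOLLOW(<S>) = {$}. Thus FOLLOW(<A>) = {$, t}.
FOLLOW(<B>): in <A>→<G> <B>, the suffix after <B> is empty, so FOLLOW(<B>) ⊇ FOLLOW(<A>) = {$, t}. Thus FOLLOW(<B>) = {$, t}.

{$, t}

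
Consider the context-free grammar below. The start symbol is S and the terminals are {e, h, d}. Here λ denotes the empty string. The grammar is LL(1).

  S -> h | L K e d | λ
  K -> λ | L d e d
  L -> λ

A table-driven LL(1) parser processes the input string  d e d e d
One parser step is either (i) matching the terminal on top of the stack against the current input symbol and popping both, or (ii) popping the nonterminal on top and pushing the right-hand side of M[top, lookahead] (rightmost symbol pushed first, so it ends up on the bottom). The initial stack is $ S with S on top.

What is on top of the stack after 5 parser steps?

e

     Stack          Input        Action
  1  $ S            d e d e d $  expand S -> L K e d
  2  $ d e K L      d e d e d $  expand L -> λ
  3  $ d e K        d e d e d $  expand K -> L d e d
  4  $ d e d e d L  d e d e d $  expand L -> λ
  5  $ d e d e d    d e d e d $  match d
Stack after step 5: $ d e d e (top = e).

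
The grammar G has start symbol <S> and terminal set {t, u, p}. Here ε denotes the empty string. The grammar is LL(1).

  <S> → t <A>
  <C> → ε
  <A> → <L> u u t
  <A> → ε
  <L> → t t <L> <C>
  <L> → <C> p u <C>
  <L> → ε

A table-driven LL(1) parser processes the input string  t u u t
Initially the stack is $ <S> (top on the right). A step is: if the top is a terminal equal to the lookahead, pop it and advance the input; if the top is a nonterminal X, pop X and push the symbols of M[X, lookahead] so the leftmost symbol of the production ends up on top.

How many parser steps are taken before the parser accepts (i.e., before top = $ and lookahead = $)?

7

step 1: stack=$ <S>  input=t u u t $  — expand <S> → t <A>
step 2: stack=$ <A> t  input=t u u t $  — match t
step 3: stack=$ <A>  input=u u t $  — expand <A> → <L> u u t
step 4: stack=$ t u u <L>  input=u u t $  — expand <L> → ε
step 5: stack=$ t u u  input=u u t $  — match u
step 6: stack=$ t u  input=u t $  — match u
step 7: stack=$ t  input=t $  — match t
Accept reached after 7 steps.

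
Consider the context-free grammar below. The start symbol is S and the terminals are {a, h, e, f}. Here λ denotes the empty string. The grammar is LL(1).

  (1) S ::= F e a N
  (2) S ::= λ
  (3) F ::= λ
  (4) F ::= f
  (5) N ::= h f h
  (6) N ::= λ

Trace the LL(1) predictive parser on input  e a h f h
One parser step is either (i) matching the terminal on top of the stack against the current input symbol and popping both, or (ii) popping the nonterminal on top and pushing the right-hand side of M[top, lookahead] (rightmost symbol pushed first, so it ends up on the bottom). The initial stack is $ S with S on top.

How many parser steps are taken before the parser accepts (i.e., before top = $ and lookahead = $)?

step 1: stack=$ S  input=e a h f h $  — expand S ::= F e a N
step 2: stack=$ N a e F  input=e a h f h $  — expand F ::= λ
step 3: stack=$ N a e  input=e a h f h $  — match e
step 4: stack=$ N a  input=a h f h $  — match a
step 5: stack=$ N  input=h f h $  — expand N ::= h f h
step 6: stack=$ h f h  input=h f h $  — match h
step 7: stack=$ h f  input=f h $  — match f
step 8: stack=$ h  input=h $  — match h
Accept reached after 8 steps.

8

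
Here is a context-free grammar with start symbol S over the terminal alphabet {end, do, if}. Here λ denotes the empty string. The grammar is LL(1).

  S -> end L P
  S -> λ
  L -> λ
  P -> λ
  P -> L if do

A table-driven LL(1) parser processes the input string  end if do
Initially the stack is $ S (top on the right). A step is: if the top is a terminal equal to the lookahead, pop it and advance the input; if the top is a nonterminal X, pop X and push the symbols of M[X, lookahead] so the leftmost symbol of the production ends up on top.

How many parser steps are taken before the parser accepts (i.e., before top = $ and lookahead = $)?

     Stack      Input        Action
  1  $ S        end if do $  expand S -> end L P
  2  $ P L end  end if do $  match end
  3  $ P L      if do $      expand L -> λ
  4  $ P        if do $      expand P -> L if do
  5  $ do if L  if do $      expand L -> λ
  6  $ do if    if do $      match if
  7  $ do       do $         match do
Accept reached after 7 steps.

7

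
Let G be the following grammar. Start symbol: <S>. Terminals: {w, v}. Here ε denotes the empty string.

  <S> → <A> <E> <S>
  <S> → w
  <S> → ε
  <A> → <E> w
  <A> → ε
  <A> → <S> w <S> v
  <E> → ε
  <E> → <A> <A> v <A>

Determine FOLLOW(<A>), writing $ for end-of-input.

FIRST(<S>): from <S>→<A> <E> <S> we get {ε, v, w}; from <S>→w we get {w}; from <S>→ε we get {ε}. So FIRST(<S>) = {ε, v, w}.
FIRST(<A>): from <A>→<E> w we get {v, w}; from <A>→ε we get {ε}; from <A>→<S> w <S> v we get {v, w}. So FIRST(<A>) = {ε, v, w}.
FIRST(<E>): from <E>→ε we get {ε}; from <E>→<A> <A> v <A> we get {v, w}. So FIRST(<E>) = {ε, v, w}.
FOLLOW(<S>) includes $ since <S> is the start symbol.
FOLLOW(<S>): in <S>→<A> <E> <S>, the suffix after <S> is empty (adds nothing new); in <A>→<S> w <S> v (occurrence 1), <S> is followed by w <S> v with FIRST {w}; in <A>→<S> w <S> v (occurrence 2), <S> is followed by v with FIRST {v}. Thus FOLLOW(<S>) = {$, v, w}.
FOLLOW(<E>): in <S>→<A> <E> <S>, <E> is followed by <S> with FIRST {ε, v, w}; in <S>→<A> <E> <S>, the suffix after <E> is nullable, so FOLLOW(<E>) ⊇ FOLLOW(<S>) = {$, v, w}; in <A>→<E> w, <E> is followed by w with FIRST {w}. Thus FOLLOW(<E>) = {$, v, w}.
FOLLOW(<A>): in <S>→<A> <E> <S>, <A> is followed by <E> <S> with FIRST {ε, v, w}; in <S>→<A> <E> <S>, the suffix after <A> is nullable, so FOLLOW(<A>) ⊇ FOLLOW(<S>) = {$, v, w}; in <E>→<A> <A> v <A> (occurrence 1), <A> is followed by <A> v <A> with FIRST {v, w}; in <E>→<A> <A> v <A> (occurrence 2), <A> is followed by v <A> with FIRST {v}; in <E>→<A> <A> v <A> (occurrence 3), the suffix after <A> is empty, so FOLLOW(<A>) ⊇ FOLLOW(<E>) = {$, v, w}. Thus FOLLOW(<A>) = {$, v, w}.

{$, v, w}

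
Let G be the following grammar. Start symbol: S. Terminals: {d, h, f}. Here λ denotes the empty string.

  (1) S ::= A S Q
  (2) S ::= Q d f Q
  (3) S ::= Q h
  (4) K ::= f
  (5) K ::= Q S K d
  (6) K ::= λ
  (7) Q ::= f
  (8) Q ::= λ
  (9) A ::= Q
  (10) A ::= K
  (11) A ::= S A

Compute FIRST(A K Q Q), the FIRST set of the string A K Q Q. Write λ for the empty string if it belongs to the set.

{λ, d, f, h}

FIRST(Q) = {λ, f}
FIRST(S) = {d, f, h}  (via A S Q, Q d f Q, Q h)
FIRST(K) = {λ, d, f, h}  (via Q S K d)
FIRST(A) = {λ, d, f, h}  (via Q, K, S A)
FIRST(A K Q Q): take FIRST of each symbol in turn, carrying on past any symbol whose FIRST contains λ; result {λ, d, f, h}.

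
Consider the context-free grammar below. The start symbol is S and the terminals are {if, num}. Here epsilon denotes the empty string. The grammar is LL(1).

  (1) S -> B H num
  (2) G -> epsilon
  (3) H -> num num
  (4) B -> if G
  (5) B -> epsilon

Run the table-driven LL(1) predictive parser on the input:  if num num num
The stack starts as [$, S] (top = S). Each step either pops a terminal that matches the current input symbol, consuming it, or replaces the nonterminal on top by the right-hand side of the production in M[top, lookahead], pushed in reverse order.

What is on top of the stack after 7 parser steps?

num

     Stack          Input             Action
  1  $ S            if num num num $  expand S -> B H num
  2  $ num H B      if num num num $  expand B -> if G
  3  $ num H G if   if num num num $  match if
  4  $ num H G      num num num $     expand G -> epsilon
  5  $ num H        num num num $     expand H -> num num
  6  $ num num num  num num num $     match num
  7  $ num num      num num $         match num
Stack after step 7: $ num (top = num).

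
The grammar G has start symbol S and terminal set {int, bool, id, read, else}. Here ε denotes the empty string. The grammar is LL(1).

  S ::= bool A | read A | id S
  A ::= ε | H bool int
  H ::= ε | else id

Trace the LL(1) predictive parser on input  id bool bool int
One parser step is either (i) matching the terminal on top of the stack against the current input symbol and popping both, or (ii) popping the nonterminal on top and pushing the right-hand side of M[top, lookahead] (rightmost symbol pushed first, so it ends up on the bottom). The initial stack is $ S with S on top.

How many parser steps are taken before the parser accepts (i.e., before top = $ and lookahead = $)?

8

step 1: stack=$ S  input=id bool bool int $  — expand S ::= id S
step 2: stack=$ S id  input=id bool bool int $  — match id
step 3: stack=$ S  input=bool bool int $  — expand S ::= bool A
step 4: stack=$ A bool  input=bool bool int $  — match bool
step 5: stack=$ A  input=bool int $  — expand A ::= H bool int
step 6: stack=$ int bool H  input=bool int $  — expand H ::= ε
step 7: stack=$ int bool  input=bool int $  — match bool
step 8: stack=$ int  input=int $  — match int
Accept reached after 8 steps.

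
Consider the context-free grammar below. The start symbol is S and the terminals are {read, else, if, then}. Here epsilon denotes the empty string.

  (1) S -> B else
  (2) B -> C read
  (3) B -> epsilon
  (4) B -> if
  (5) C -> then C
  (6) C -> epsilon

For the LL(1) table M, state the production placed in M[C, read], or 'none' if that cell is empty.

FIRST(C): from C->then C we get {then}; from C->epsilon we get {epsilon}. So FIRST(C) = {epsilon, then}.
FIRST(B): from B->C read we get {read, then}; from B->epsilon we get {epsilon}; from B->if we get {if}. So FIRST(B) = {epsilon, if, read, then}.
FIRST(S): from S->B else we get {else, if, read, then}. So FIRST(S) = {else, if, read, then}.
FOLLOW(S) includes $ since S is the start symbol.
FOLLOW(C): in B->C read, C is followed by read with FIRST {read}; in C->then C, the suffix after C is empty (adds nothing new). Thus FOLLOW(C) = {read}.
For C -> then C: FIRST(then C) = {then}, so it goes in M[C, t] for t ∈ {then}.
For C -> epsilon: FIRST(epsilon) = {epsilon}, so it goes in M[C, t] for t ∈ {}; since epsilon ∈ FIRST, also for every t ∈ FOLLOW(C) = {read}.

C -> epsilon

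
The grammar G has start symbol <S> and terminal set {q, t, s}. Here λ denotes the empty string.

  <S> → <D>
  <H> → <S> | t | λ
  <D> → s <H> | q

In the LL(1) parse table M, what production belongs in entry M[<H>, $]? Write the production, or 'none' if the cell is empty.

FIRST(<D>): from <D>→s <H> we get {s}; from <D>→q we get {q}. So FIRST(<D>) = {q, s}.
FIRST(<S>): from <S>→<D> we get {q, s}. So FIRST(<S>) = {q, s}.
FIRST(<H>): from <H>→<S> we get {q, s}; from <H>→t we get {t}; from <H>→λ we get {λ}. So FIRST(<H>) = {λ, q, s, t}.
FOLLOW(<S>) includes $ since <S> is the start symbol.
FOLLOW(<D>): in <S>→<D>, the suffix after <D> is empty, so FOLLOW(<D>) ⊇ FOLLOW(<S>) = {$}. Thus FOLLOW(<D>) = {$}.
FOLLOW(<H>): in <D>→s <H>, the suffix after <H> is empty, so FOLLOW(<H>) ⊇ FOLLOW(<D>) = {$}. Thus FOLLOW(<H>) = {$}.
For <H> → <S>: FIRST(<S>) = {q, s}, so it goes in M[<H>, t] for t ∈ {q, s}.
For <H> → t: FIRST(t) = {t}, so it goes in M[<H>, t] for t ∈ {t}.
For <H> → λ: FIRST(λ) = {λ}, so it goes in M[<H>, t] for t ∈ {}; since λ ∈ FIRST, also for every t ∈ FOLLOW(<H>) = {$}.

<H> → λ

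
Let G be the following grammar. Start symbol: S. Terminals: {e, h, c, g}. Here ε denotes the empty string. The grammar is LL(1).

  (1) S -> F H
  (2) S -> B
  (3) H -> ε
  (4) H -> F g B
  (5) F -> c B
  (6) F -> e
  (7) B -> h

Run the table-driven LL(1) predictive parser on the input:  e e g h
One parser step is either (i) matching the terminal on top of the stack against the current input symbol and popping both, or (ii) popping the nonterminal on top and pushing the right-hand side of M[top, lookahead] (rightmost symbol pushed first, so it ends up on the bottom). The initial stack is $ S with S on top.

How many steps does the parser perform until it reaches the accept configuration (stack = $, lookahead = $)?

9

step 1: stack=$ S  input=e e g h $  — expand S -> F H
step 2: stack=$ H F  input=e e g h $  — expand F -> e
step 3: stack=$ H e  input=e e g h $  — match e
step 4: stack=$ H  input=e g h $  — expand H -> F g B
step 5: stack=$ B g F  input=e g h $  — expand F -> e
step 6: stack=$ B g e  input=e g h $  — match e
step 7: stack=$ B g  input=g h $  — match g
step 8: stack=$ B  input=h $  — expand B -> h
step 9: stack=$ h  input=h $  — match h
Accept reached after 9 steps.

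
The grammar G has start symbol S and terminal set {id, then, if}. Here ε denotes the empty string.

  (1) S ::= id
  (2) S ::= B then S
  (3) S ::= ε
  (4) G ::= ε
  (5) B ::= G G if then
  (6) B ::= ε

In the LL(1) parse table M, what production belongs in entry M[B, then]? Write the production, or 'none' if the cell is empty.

B ::= ε

FIRST(G): from G::=ε we get {ε}. So FIRST(G) = {ε}.
FIRST(B): from B::=G G if then we get {if}; from B::=ε we get {ε}. So FIRST(B) = {ε, if}.
FIRST(S): from S::=id we get {id}; from S::=B then S we get {if, then}; from S::=ε we get {ε}. So FIRST(S) = {ε, id, if, then}.
FOLLOW(S) includes $ since S is the start symbol.
FOLLOW(B): in S::=B then S, B is followed by then S with FIRST {then}. Thus FOLLOW(B) = {then}.
For B ::= G G if then: FIRST(G G if then) = {if}, so it goes in M[B, t] for t ∈ {if}.
For B ::= ε: FIRST(ε) = {ε}, so it goes in M[B, t] for t ∈ {}; since ε ∈ FIRST, also for every t ∈ FOLLOW(B) = {then}.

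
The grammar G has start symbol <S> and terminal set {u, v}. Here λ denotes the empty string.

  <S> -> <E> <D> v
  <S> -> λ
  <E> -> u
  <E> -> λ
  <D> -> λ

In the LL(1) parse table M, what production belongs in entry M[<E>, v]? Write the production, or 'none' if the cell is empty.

<E> -> λ

FIRST(<E>) = {λ, u}
FIRST(<D>) = {λ}
FIRST(<S>) = {λ, u, v}  (via <E> <D> v)
FOLLOW(<S>) includes $ since <S> is the start symbol.
FOLLOW(<E>): in <S>-><E> <D> v, <E> is followed by <D> v with FIRST {v}. Thus FOLLOW(<E>) = {v}.
For <E> -> u: FIRST(u) = {u}, so it goes in M[<E>, t] for t ∈ {u}.
For <E> -> λ: FIRST(λ) = {λ}, so it goes in M[<E>, t] for t ∈ {}; since λ ∈ FIRST, also for every t ∈ FOLLOW(<E>) = {v}.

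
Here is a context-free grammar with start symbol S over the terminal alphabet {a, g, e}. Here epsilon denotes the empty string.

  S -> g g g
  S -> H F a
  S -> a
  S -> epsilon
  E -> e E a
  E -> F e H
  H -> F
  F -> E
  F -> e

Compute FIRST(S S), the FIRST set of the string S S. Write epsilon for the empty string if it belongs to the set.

FIRST(S): from S->g g g we get {g}; from S->H F a we get {e}; from S->a we get {a}; from S->epsilon we get {epsilon}. So FIRST(S) = {epsilon, a, e, g}.
FIRST(E): from E->e E a we get {e}; from E->F e H we get {e}. So FIRST(E) = {e}.
FIRST(F): from F->E we get {e}; from F->e we get {e}. So FIRST(F) = {e}.
FIRST(H): from H->F we get {e}. So FIRST(H) = {e}.
FIRST(S S): take FIRST of each symbol in turn, carrying on past any symbol whose FIRST contains epsilon; result {epsilon, a, e, g}.

{epsilon, a, e, g}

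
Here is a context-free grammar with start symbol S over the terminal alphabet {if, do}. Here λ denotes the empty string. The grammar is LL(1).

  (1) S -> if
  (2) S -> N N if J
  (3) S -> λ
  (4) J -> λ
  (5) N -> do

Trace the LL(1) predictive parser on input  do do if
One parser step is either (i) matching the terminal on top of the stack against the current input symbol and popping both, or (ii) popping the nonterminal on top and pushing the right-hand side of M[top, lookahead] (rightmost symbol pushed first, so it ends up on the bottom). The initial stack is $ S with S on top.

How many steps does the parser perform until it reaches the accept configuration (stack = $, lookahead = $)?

     Stack        Input       Action
  1  $ S          do do if $  expand S -> N N if J
  2  $ J if N N   do do if $  expand N -> do
  3  $ J if N do  do do if $  match do
  4  $ J if N     do if $     expand N -> do
  5  $ J if do    do if $     match do
  6  $ J if       if $        match if
  7  $ J          $           expand J -> λ
Accept reached after 7 steps.

7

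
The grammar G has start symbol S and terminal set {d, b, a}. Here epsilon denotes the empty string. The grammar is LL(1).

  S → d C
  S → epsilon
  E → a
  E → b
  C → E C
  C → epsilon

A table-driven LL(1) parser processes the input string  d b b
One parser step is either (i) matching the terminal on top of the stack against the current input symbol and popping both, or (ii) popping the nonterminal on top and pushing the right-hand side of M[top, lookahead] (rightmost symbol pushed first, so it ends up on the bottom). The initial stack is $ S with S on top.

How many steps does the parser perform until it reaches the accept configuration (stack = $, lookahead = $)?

9

     Stack  Input    Action
  1  $ S    d b b $  expand S → d C
  2  $ C d  d b b $  match d
  3  $ C    b b $    expand C → E C
  4  $ C E  b b $    expand E → b
  5  $ C b  b b $    match b
  6  $ C    b $      expand C → E C
  7  $ C E  b $      expand E → b
  8  $ C b  b $      match b
  9  $ C    $        expand C → epsilon
Accept reached after 9 steps.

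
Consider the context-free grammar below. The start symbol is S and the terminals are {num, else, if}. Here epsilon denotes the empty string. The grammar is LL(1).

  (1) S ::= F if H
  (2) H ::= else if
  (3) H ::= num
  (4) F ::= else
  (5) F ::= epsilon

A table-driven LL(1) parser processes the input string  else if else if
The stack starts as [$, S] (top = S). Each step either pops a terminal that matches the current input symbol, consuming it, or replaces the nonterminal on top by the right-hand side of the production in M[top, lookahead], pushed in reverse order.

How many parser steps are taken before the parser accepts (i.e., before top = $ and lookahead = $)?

7

step 1: stack=$ S  input=else if else if $  — expand S ::= F if H
step 2: stack=$ H if F  input=else if else if $  — expand F ::= else
step 3: stack=$ H if else  input=else if else if $  — match else
step 4: stack=$ H if  input=if else if $  — match if
step 5: stack=$ H  input=else if $  — expand H ::= else if
step 6: stack=$ if else  input=else if $  — match else
step 7: stack=$ if  input=if $  — match if
Accept reached after 7 steps.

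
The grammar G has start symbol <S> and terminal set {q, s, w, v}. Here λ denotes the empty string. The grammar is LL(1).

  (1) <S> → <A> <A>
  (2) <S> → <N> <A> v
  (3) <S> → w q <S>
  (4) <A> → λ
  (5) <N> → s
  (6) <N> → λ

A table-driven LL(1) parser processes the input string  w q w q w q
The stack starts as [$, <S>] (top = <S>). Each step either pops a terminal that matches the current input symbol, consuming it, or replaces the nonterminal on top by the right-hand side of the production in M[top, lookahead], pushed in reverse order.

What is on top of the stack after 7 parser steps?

     Stack      Input          Action
  1  $ <S>      w q w q w q $  expand <S> → w q <S>
  2  $ <S> q w  w q w q w q $  match w
  3  $ <S> q    q w q w q $    match q
  4  $ <S>      w q w q $      expand <S> → w q <S>
  5  $ <S> q w  w q w q $      match w
  6  $ <S> q    q w q $        match q
  7  $ <S>      w q $          expand <S> → w q <S>
Stack after step 7: $ <S> q w (top = w).

w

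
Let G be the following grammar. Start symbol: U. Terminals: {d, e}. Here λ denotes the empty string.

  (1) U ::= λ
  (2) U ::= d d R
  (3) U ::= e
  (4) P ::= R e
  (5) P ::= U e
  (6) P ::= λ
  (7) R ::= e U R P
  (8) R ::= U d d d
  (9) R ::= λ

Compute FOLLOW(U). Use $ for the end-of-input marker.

{$, d, e}

FIRST(U) = {λ, d, e}
FIRST(R) = {λ, d, e}  (via U d d d)
FIRST(P) = {λ, d, e}  (via R e, U e)
FOLLOW(U) includes $ since U is the start symbol.
FOLLOW(U): in P::=U e, U is followed by e with FIRST {e}; in R::=e U R P, U is followed by R P with FIRST {λ, d, e}; in R::=e U R P, the suffix after U is nullable, so FOLLOW(U) ⊇ FOLLOW(R) = {$, d, e}; in R::=U d d d, U is followed by d d d with FIRST {d}. Thus FOLLOW(U) = {$, d, e}.
FOLLOW(R): in U::=d d R, the suffix after R is empty, so FOLLOW(R) ⊇ FOLLOW(U) = {$, d, e}; in P::=R e, R is followed by e with FIRST {e}; in R::=e U R P, R is followed by P with FIRST {λ, d, e}; in R::=e U R P, the suffix after R is nullable (adds nothing new). Thus FOLLOW(R) = {$, d, e}.
FOLLOW(P): in R::=e U R P, the suffix after P is empty, so FOLLOW(P) ⊇ FOLLOW(R) = {$, d, e}. Thus FOLLOW(P) = {$, d, e}.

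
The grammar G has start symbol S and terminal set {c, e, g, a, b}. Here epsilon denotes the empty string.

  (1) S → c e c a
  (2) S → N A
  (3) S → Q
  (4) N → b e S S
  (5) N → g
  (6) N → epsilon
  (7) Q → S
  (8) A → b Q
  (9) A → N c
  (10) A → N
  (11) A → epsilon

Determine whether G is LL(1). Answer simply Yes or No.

No

FIRST(S) = {epsilon, b, c, g}
FIRST(N) = {epsilon, b, g}
FIRST(Q) = {epsilon, b, c, g}
FIRST(A) = {epsilon, b, c, g}
FOLLOW(S) = {$, b, c, g}
FOLLOW(N) = {$, b, c, g}
FOLLOW(Q) = {$, b, c, g}
FOLLOW(A) = {$, b, c, g}
Cell M[A, $] receives both A → N and A → epsilon — the grammar is not LL(1).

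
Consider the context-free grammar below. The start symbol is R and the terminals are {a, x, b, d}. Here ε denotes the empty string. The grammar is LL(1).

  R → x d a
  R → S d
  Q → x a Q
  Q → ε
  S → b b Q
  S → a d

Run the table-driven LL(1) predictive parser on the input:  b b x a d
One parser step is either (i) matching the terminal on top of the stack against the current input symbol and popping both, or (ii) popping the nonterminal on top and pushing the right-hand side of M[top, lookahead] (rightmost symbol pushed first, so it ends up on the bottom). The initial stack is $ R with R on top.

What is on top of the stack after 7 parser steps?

Q

step 1: stack=$ R  input=b b x a d $  — expand R → S d
step 2: stack=$ d S  input=b b x a d $  — expand S → b b Q
step 3: stack=$ d Q b b  input=b b x a d $  — match b
step 4: stack=$ d Q b  input=b x a d $  — match b
step 5: stack=$ d Q  input=x a d $  — expand Q → x a Q
step 6: stack=$ d Q a x  input=x a d $  — match x
step 7: stack=$ d Q a  input=a d $  — match a
Stack after step 7: $ d Q (top = Q).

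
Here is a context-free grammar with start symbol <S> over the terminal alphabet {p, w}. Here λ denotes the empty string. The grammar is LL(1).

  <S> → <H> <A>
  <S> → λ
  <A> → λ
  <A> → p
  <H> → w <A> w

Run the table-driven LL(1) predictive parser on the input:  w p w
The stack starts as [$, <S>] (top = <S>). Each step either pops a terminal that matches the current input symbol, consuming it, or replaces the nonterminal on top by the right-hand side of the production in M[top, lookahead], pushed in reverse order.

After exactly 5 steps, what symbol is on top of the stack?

w

     Stack          Input    Action
  1  $ <S>          w p w $  expand <S> → <H> <A>
  2  $ <A> <H>      w p w $  expand <H> → w <A> w
  3  $ <A> w <A> w  w p w $  match w
  4  $ <A> w <A>    p w $    expand <A> → p
  5  $ <A> w p      p w $    match p
Stack after step 5: $ <A> w (top = w).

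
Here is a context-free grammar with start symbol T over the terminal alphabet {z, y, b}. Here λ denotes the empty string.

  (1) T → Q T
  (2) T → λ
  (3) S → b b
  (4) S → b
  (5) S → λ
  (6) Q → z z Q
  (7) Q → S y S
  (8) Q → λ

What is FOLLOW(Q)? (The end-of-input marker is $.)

{$, b, y, z}

FIRST(S) = {λ, b}
FIRST(Q) = {λ, b, y, z}  (via S y S)
FIRST(T) = {λ, b, y, z}  (via Q T)
FOLLOW(T) includes $ since T is the start symbol.
FOLLOW(T): in T→Q T, the suffix after T is empty (adds nothing new). Thus FOLLOW(T) = {$}.
FOLLOW(Q): in T→Q T, Q is followed by T with FIRST {λ, b, y, z}; in T→Q T, the suffix after Q is nullable, so FOLLOW(Q) ⊇ FOLLOW(T) = {$}; in Q→z z Q, the suffix after Q is empty (adds nothing new). Thus FOLLOW(Q) = {$, b, y, z}.
FOLLOW(S): in Q→S y S (occurrence 1), S is followed by y S with FIRST {y}; in Q→S y S (occurrence 2), the suffix after S is empty, so FOLLOW(S) ⊇ FOLLOW(Q) = {$, b, y, z}. Thus FOLLOW(S) = {$, b, y, z}.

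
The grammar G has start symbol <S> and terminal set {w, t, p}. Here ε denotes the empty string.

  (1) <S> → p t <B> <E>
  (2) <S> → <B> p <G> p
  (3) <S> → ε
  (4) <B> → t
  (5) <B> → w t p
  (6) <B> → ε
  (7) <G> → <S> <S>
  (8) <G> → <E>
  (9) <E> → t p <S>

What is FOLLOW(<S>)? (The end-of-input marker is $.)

FIRST(<B>): from <B>→t we get {t}; from <B>→w t p we get {w}; from <B>→ε we get {ε}. So FIRST(<B>) = {ε, t, w}.
FIRST(<E>): from <E>→t p <S> we get {t}. So FIRST(<E>) = {t}.
FIRST(<S>): from <S>→p t <B> <E> we get {p}; from <S>→<B> p <G> p we get {p, t, w}; from <S>→ε we get {ε}. So FIRST(<S>) = {ε, p, t, w}.
FIRST(<G>): from <G>→<S> <S> we get {ε, p, t, w}; from <G>→<E> we get {t}. So FIRST(<G>) = {ε, p, t, w}.
FOLLOW(<S>) includes $ since <S> is the start symbol.
FOLLOW(<B>): in <S>→p t <B> <E>, <B> is followed by <E> with FIRST {t}; in <S>→<B> p <G> p, <B> is followed by p <G> p with FIRST {p}. Thus FOLLOW(<B>) = {p, t}.
FOLLOW(<G>): in <S>→<B> p <G> p, <G> is followed by p with FIRST {p}. Thus FOLLOW(<G>) = {p}.
FOLLOW(<S>): in <G>→<S> <S> (occurrence 1), <S> is followed by <S> with FIRST {ε, p, t, w}; in <G>→<S> <S> (occurrence 1), the suffix after <S> is nullable, so FOLLOW(<S>) ⊇ FOLLOW(<G>) = {p}; in <G>→<S> <S> (occurrence 2), the suffix after <S> is empty, so FOLLOW(<S>) ⊇ FOLLOW(<G>) = {p}; in <E>→t p <S>, the suffix after <S> is empty, so FOLLOW(<S>) ⊇ FOLLOW(<E>) = {$, p, t, w}. Thus FOLLOW(<S>) = {$, p, t, w}.
FOLLOW(<E>): in <S>→p t <B> <E>, the suffix after <E> is empty, so FOLLOW(<E>) ⊇ FOLLOW(<S>) = {$, p, t, w}; in <G>→<E>, the suffix after <E> is empty, so FOLLOW(<E>) ⊇ FOLLOW(<G>) = {p}. Thus FOLLOW(<E>) = {$, p, t, w}.

{$, p, t, w}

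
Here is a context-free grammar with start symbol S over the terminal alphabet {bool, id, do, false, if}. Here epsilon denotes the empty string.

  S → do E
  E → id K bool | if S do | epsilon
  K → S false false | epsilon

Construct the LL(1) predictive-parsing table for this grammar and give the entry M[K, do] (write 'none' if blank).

FIRST(S): from S→do E we get {do}. So FIRST(S) = {do}.
FIRST(E): from E→id K bool we get {id}; from E→if S do we get {if}; from E→epsilon we get {epsilon}. So FIRST(E) = {epsilon, id, if}.
FIRST(K): from K→S false false we get {do}; from K→epsilon we get {epsilon}. So FIRST(K) = {epsilon, do}.
FOLLOW(S) includes $ since S is the start symbol.
FOLLOW(K): in E→id K bool, K is followed by bool with FIRST {bool}. Thus FOLLOW(K) = {bool}.
For K → S false false: FIRST(S false false) = {do}, so it goes in M[K, t] for t ∈ {do}.
For K → epsilon: FIRST(epsilon) = {epsilon}, so it goes in M[K, t] for t ∈ {}; since epsilon ∈ FIRST, also for every t ∈ FOLLOW(K) = {bool}.

K → S false false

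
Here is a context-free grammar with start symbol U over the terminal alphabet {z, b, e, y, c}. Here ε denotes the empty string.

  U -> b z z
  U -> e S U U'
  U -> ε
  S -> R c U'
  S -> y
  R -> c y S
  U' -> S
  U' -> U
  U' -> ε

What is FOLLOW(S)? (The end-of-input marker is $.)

FIRST(U) = {ε, b, e}
FIRST(R) = {c}
FIRST(S) = {c, y}  (via R c U')
FIRST(U') = {ε, b, c, e, y}  (via S, U)
FOLLOW(U) includes $ since U is the start symbol.
FOLLOW(R): in S->R c U', R is followed by c U' with FIRST {c}. Thus FOLLOW(R) = {c}.
FOLLOW(U): in U->e S U U', U is followed by U' with FIRST {ε, b, c, e, y}; in U->e S U U', the suffix after U is nullable (adds nothing new); in U'->U, the suffix after U is empty, so FOLLOW(U) ⊇ FOLLOW(U') = {$, b, c, e, y}. Thus FOLLOW(U) = {$, b, c, e, y}.
FOLLOW(S): in U->e S U U', S is followed by U U' with FIRST {ε, b, c, e, y}; in U->e S U U', the suffix after S is nullable, so FOLLOW(S) ⊇ FOLLOW(U) = {$, b, c, e, y}; in R->c y S, the suffix after S is empty, so FOLLOW(S) ⊇ FOLLOW(R) = {c}; in U'->S, the suffix after S is empty, so FOLLOW(S) ⊇ FOLLOW(U') = {$, b, c, e, y}. Thus FOLLOW(S) = {$, b, c, e, y}.
FOLLOW(U'): in U->e S U U', the suffix after U' is empty, so FOLLOW(U') ⊇ FOLLOW(U) = {$, b, c, e, y}; in S->R c U', the suffix after U' is empty, so FOLLOW(U') ⊇ FOLLOW(S) = {$, b, c, e, y}. Thus FOLLOW(U') = {$, b, c, e, y}.

{$, b, c, e, y}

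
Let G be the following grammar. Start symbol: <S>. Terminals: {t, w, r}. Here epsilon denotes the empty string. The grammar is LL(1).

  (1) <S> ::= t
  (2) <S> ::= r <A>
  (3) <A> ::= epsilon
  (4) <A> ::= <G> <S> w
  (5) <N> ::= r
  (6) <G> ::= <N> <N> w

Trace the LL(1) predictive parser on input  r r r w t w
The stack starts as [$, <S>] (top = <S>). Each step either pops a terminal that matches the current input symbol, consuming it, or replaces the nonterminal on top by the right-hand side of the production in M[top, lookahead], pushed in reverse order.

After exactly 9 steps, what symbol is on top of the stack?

<S>

     Stack              Input          Action
  1  $ <S>              r r r w t w $  expand <S> ::= r <A>
  2  $ <A> r            r r r w t w $  match r
  3  $ <A>              r r w t w $    expand <A> ::= <G> <S> w
  4  $ w <S> <G>        r r w t w $    expand <G> ::= <N> <N> w
  5  $ w <S> w <N> <N>  r r w t w $    expand <N> ::= r
  6  $ w <S> w <N> r    r r w t w $    match r
  7  $ w <S> w <N>      r w t w $      expand <N> ::= r
  8  $ w <S> w r        r w t w $      match r
  9  $ w <S> w          w t w $        match w
Stack after step 9: $ w <S> (top = <S>).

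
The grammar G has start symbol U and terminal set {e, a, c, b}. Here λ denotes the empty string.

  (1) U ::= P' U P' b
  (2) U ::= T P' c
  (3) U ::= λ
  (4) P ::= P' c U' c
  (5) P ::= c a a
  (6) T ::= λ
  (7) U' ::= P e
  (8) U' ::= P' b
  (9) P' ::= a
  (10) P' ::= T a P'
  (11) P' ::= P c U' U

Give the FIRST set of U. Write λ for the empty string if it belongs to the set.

{λ, a, c}

FIRST(T): from T::=λ we get {λ}. So FIRST(T) = {λ}.
FIRST(U): from U::=P' U P' b we get {a, c}; from U::=T P' c we get {a, c}; from U::=λ we get {λ}. So FIRST(U) = {λ, a, c}.
FIRST(P): from P::=P' c U' c we get {a, c}; from P::=c a a we get {c}. So FIRST(P) = {a, c}.
FIRST(P'): from P'::=a we get {a}; from P'::=T a P' we get {a}; from P'::=P c U' U we get {a, c}. So FIRST(P') = {a, c}.
FIRST(U'): from U'::=P e we get {a, c}; from U'::=P' b we get {a, c}. So FIRST(U') = {a, c}.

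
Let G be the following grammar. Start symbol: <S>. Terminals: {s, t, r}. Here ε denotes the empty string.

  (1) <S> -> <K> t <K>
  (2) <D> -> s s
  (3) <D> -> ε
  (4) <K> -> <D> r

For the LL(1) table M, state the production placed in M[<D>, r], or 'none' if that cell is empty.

FIRST(<D>) = {ε, s}
FIRST(<K>) = {r, s}  (via <D> r)
FIRST(<S>) = {r, s}  (via <K> t <K>)
FOLLOW(<S>) includes $ since <S> is the start symbol.
FOLLOW(<D>): in <K>-><D> r, <D> is followed by r with FIRST {r}. Thus FOLLOW(<D>) = {r}.
For <D> -> s s: FIRST(s s) = {s}, so it goes in M[<D>, t] for t ∈ {s}.
For <D> -> ε: FIRST(ε) = {ε}, so it goes in M[<D>, t] for t ∈ {}; since ε ∈ FIRST, also for every t ∈ FOLLOW(<D>) = {r}.

<D> -> ε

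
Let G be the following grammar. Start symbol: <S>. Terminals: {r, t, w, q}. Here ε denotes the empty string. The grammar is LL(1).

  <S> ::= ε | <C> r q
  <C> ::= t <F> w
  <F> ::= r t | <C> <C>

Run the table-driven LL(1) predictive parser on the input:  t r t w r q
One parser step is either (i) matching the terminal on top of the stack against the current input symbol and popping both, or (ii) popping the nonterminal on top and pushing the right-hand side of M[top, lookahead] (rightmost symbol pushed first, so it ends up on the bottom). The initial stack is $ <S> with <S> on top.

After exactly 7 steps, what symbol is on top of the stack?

     Stack          Input          Action
  1  $ <S>          t r t w r q $  expand <S> ::= <C> r q
  2  $ q r <C>      t r t w r q $  expand <C> ::= t <F> w
  3  $ q r w <F> t  t r t w r q $  match t
  4  $ q r w <F>    r t w r q $    expand <F> ::= r t
  5  $ q r w t r    r t w r q $    match r
  6  $ q r w t      t w r q $      match t
  7  $ q r w        w r q $        match w
Stack after step 7: $ q r (top = r).

r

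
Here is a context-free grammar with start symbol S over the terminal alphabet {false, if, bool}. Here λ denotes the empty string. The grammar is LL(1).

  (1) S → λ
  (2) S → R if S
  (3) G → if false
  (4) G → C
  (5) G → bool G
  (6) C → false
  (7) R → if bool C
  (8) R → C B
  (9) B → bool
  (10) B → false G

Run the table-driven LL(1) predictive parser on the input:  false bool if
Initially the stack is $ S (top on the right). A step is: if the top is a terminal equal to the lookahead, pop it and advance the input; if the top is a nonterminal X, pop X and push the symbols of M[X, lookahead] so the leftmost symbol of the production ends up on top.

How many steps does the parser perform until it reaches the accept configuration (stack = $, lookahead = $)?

step 1: stack=$ S  input=false bool if $  — expand S → R if S
step 2: stack=$ S if R  input=false bool if $  — expand R → C B
step 3: stack=$ S if B C  input=false bool if $  — expand C → false
step 4: stack=$ S if B false  input=false bool if $  — match false
step 5: stack=$ S if B  input=bool if $  — expand B → bool
step 6: stack=$ S if bool  input=bool if $  — match bool
step 7: stack=$ S if  input=if $  — match if
step 8: stack=$ S  input=$  — expand S → λ
Accept reached after 8 steps.

8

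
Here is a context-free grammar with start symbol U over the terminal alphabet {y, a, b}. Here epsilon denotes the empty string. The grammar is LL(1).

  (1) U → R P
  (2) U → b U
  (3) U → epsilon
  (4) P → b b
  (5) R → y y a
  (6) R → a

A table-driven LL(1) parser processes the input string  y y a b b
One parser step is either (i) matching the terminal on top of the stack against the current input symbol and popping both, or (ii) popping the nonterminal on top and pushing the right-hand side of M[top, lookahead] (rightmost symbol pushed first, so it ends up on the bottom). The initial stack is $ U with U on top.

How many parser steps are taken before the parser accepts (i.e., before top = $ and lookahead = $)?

step 1: stack=$ U  input=y y a b b $  — expand U → R P
step 2: stack=$ P R  input=y y a b b $  — expand R → y y a
step 3: stack=$ P a y y  input=y y a b b $  — match y
step 4: stack=$ P a y  input=y a b b $  — match y
step 5: stack=$ P a  input=a b b $  — match a
step 6: stack=$ P  input=b b $  — expand P → b b
step 7: stack=$ b b  input=b b $  — match b
step 8: stack=$ b  input=b $  — match b
Accept reached after 8 steps.

8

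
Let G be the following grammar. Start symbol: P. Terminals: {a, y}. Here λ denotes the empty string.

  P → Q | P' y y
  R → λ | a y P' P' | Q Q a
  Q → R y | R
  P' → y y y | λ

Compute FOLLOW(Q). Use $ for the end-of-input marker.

{$, a, y}

FIRST(P'): from P'→y y y we get {y}; from P'→λ we get {λ}. So FIRST(P') = {λ, y}.
FIRST(P): from P→Q we get {λ, a, y}; from P→P' y y we get {y}. So FIRST(P) = {λ, a, y}.
FIRST(R): from R→λ we get {λ}; from R→a y P' P' we get {a}; from R→Q Q a we get {a, y}. So FIRST(R) = {λ, a, y}.
FIRST(Q): from Q→R y we get {a, y}; from Q→R we get {λ, a, y}. So FIRST(Q) = {λ, a, y}.
FOLLOW(P) includes $ since P is the start symbol.
FOLLOW(P): P appears on no right-hand side. Thus FOLLOW(P) = {$}.
FOLLOW(Q): in P→Q, the suffix after Q is empty, so FOLLOW(Q) ⊇ FOLLOW(P) = {$}; in R→Q Q a (occurrence 1), Q is followed by Q a with FIRST {a, y}; in R→Q Q a (occurrence 2), Q is followed by a with FIRST {a}. Thus FOLLOW(Q) = {$, a, y}.
FOLLOW(R): in Q→R y, R is followed by y with FIRST {y}; in Q→R, the suffix after R is empty, so FOLLOW(R) ⊇ FOLLOW(Q) = {$, a, y}. Thus FOLLOW(R) = {$, a, y}.
FOLLOW(P'): in P→P' y y, P' is followed by y y with FIRST {y}; in R→a y P' P' (occurrence 1), P' is followed by P' with FIRST {λ, y}; in R→a y P' P' (occurrence 1), the suffix after P' is nullable, so FOLLOW(P') ⊇ FOLLOW(R) = {$, a, y}; in R→a y P' P' (occurrence 2), the suffix after P' is empty, so FOLLOW(P') ⊇ FOLLOW(R) = {$, a, y}. Thus FOLLOW(P') = {$, a, y}.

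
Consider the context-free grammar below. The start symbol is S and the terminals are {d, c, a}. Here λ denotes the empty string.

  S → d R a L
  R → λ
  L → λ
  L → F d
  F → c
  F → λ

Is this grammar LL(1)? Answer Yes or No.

FIRST(S) = {d}
FIRST(R) = {λ}
FIRST(L) = {λ, c, d}
FIRST(F) = {λ, c}
FOLLOW(S) = {$}
FOLLOW(R) = {a}
FOLLOW(L) = {$}
FOLLOW(F) = {d}
Each cell of M receives at most one production.

Yes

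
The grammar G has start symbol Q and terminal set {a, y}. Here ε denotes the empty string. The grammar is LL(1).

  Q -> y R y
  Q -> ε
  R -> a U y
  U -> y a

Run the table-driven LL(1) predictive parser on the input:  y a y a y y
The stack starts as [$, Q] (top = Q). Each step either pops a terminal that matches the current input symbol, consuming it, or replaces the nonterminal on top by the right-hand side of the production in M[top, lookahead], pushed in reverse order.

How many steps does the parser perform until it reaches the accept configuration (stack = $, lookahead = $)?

9

step 1: stack=$ Q  input=y a y a y y $  — expand Q -> y R y
step 2: stack=$ y R y  input=y a y a y y $  — match y
step 3: stack=$ y R  input=a y a y y $  — expand R -> a U y
step 4: stack=$ y y U a  input=a y a y y $  — match a
step 5: stack=$ y y U  input=y a y y $  — expand U -> y a
step 6: stack=$ y y a y  input=y a y y $  — match y
step 7: stack=$ y y a  input=a y y $  — match a
step 8: stack=$ y y  input=y y $  — match y
step 9: stack=$ y  input=y $  — match y
Accept reached after 9 steps.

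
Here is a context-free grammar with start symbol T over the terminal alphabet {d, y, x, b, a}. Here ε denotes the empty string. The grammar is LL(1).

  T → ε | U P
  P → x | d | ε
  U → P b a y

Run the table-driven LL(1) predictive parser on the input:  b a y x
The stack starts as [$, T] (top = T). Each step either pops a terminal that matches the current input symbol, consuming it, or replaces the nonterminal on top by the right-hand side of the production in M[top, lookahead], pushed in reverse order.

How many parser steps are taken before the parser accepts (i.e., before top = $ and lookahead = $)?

8

     Stack        Input      Action
  1  $ T          b a y x $  expand T → U P
  2  $ P U        b a y x $  expand U → P b a y
  3  $ P y a b P  b a y x $  expand P → ε
  4  $ P y a b    b a y x $  match b
  5  $ P y a      a y x $    match a
  6  $ P y        y x $      match y
  7  $ P          x $        expand P → x
  8  $ x          x $        match x
Accept reached after 8 steps.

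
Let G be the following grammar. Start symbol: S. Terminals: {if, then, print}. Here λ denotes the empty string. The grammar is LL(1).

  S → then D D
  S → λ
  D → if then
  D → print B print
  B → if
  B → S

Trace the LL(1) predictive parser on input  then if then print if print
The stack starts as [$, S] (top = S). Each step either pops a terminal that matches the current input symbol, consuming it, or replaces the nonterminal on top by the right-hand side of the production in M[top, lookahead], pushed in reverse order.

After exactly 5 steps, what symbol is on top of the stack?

     Stack        Input                          Action
  1  $ S          then if then print if print $  expand S → then D D
  2  $ D D then   then if then print if print $  match then
  3  $ D D        if then print if print $       expand D → if then
  4  $ D then if  if then print if print $       match if
  5  $ D then     then print if print $          match then
Stack after step 5: $ D (top = D).

D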